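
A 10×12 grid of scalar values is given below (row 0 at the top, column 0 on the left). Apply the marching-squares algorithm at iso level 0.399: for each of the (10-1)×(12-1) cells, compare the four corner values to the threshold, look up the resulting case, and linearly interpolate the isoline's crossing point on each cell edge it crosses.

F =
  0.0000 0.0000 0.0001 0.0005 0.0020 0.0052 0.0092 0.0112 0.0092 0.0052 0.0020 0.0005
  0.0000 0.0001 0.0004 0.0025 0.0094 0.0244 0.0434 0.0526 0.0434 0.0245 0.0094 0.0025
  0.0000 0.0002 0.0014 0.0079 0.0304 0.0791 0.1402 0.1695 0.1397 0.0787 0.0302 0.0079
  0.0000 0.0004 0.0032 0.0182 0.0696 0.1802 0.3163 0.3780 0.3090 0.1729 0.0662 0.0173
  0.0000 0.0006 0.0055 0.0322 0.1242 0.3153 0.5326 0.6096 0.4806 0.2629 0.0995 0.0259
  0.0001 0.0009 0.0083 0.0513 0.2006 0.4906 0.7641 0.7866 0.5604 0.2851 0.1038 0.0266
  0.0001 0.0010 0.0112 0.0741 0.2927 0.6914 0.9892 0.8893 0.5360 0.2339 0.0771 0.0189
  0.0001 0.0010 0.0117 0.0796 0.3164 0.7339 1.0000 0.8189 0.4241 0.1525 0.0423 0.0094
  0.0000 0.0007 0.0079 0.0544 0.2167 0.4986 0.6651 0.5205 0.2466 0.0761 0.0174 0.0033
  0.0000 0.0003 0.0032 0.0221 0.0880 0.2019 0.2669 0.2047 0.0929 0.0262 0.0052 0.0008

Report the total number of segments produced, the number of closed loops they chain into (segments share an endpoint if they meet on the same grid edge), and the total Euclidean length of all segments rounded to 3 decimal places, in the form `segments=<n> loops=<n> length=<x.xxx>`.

cell (3,5): code 0100 → (3.382,6.000)–(4.000,5.385)
cell (3,6): code 1100 → (3.091,7.000)–(3.382,6.000)
cell (3,7): code 1100 → (3.524,8.000)–(3.091,7.000)
cell (3,8): code 1000 → (4.000,8.375)–(3.524,8.000)
cell (4,4): code 0100 → (4.477,5.000)–(5.000,4.684)
cell (4,5): code 1110 → (4.000,5.385)–(4.477,5.000)
cell (4,8): code 1001 → (5.000,8.586)–(4.000,8.375)
cell (5,4): code 0110 → (5.000,4.684)–(6.000,4.267)
cell (5,8): code 1001 → (6.000,8.453)–(5.000,8.586)
cell (6,4): code 0110 → (6.000,4.267)–(7.000,4.198)
cell (6,8): code 1001 → (7.000,8.092)–(6.000,8.453)
cell (7,4): code 0110 → (7.000,4.198)–(8.000,4.647)
cell (7,7): code 1011 → (8.000,7.444)–(7.141,8.000)
cell (7,8): code 0001 → (7.141,8.000)–(7.000,8.092)
cell (8,4): code 0010 → (8.000,4.647)–(8.336,5.000)
cell (8,5): code 0011 → (8.336,5.000)–(8.668,6.000)
cell (8,6): code 0011 → (8.668,6.000)–(8.385,7.000)
cell (8,7): code 0001 → (8.385,7.000)–(8.000,7.444)
total: 18 segments, chained into 1 closed loop(s), length Σ = 15.468818

segments=18 loops=1 length=15.469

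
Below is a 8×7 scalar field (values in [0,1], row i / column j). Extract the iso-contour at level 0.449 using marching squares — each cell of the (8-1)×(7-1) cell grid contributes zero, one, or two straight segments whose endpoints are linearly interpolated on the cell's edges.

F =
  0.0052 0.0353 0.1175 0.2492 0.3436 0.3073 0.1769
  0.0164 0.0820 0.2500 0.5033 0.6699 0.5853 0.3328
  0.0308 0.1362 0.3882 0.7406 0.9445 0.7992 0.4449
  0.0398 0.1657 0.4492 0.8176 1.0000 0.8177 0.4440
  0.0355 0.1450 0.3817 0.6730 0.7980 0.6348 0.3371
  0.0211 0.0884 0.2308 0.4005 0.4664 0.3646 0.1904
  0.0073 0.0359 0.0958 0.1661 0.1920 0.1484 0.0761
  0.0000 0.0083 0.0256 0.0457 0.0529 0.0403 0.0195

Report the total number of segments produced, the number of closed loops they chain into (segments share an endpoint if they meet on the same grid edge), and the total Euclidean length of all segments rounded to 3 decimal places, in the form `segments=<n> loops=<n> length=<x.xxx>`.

segments=18 loops=1 length=13.677

cell (0,2): code 0100 → (0.786,3.000)–(1.000,2.786)
cell (0,3): code 1100 → (0.323,4.000)–(0.786,3.000)
cell (0,4): code 1100 → (0.510,5.000)–(0.323,4.000)
cell (0,5): code 1000 → (1.000,5.540)–(0.510,5.000)
cell (1,2): code 0110 → (1.000,2.786)–(2.000,2.173)
cell (1,5): code 1001 → (2.000,5.988)–(1.000,5.540)
cell (2,1): code 0100 → (2.997,2.000)–(3.000,1.999)
cell (2,2): code 1110 → (2.000,2.173)–(2.997,2.000)
cell (2,5): code 1001 → (3.000,5.987)–(2.000,5.988)
cell (3,1): code 0010 → (3.000,1.999)–(3.003,2.000)
cell (3,2): code 0111 → (3.003,2.000)–(4.000,2.231)
cell (3,5): code 1001 → (4.000,5.624)–(3.000,5.987)
cell (4,2): code 0010 → (4.000,2.231)–(4.822,3.000)
cell (4,3): code 0111 → (4.822,3.000)–(5.000,3.736)
cell (4,4): code 1011 → (5.000,4.171)–(4.688,5.000)
cell (4,5): code 0001 → (4.688,5.000)–(4.000,5.624)
cell (5,3): code 0010 → (5.000,3.736)–(5.063,4.000)
cell (5,4): code 0001 → (5.063,4.000)–(5.000,4.171)
total: 18 segments, chained into 1 closed loop(s), length Σ = 13.676636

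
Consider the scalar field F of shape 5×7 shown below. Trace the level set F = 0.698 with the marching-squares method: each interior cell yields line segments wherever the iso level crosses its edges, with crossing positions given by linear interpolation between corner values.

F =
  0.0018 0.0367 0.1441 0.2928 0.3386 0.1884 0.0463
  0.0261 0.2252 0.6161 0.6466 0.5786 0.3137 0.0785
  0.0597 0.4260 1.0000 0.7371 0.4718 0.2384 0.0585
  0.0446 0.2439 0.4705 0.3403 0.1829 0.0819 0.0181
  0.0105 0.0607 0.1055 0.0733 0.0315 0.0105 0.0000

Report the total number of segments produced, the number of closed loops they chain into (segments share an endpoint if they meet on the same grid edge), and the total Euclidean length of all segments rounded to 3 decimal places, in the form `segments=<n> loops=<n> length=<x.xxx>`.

segments=6 loops=1 length=4.523

cell (1,1): code 0100 → (1.213,2.000)–(2.000,1.474)
cell (1,2): code 1100 → (1.568,3.000)–(1.213,2.000)
cell (1,3): code 1000 → (2.000,3.147)–(1.568,3.000)
cell (2,1): code 0010 → (2.000,1.474)–(2.570,2.000)
cell (2,2): code 0011 → (2.570,2.000)–(2.099,3.000)
cell (2,3): code 0001 → (2.099,3.000)–(2.000,3.147)
total: 6 segments, chained into 1 closed loop(s), length Σ = 4.522858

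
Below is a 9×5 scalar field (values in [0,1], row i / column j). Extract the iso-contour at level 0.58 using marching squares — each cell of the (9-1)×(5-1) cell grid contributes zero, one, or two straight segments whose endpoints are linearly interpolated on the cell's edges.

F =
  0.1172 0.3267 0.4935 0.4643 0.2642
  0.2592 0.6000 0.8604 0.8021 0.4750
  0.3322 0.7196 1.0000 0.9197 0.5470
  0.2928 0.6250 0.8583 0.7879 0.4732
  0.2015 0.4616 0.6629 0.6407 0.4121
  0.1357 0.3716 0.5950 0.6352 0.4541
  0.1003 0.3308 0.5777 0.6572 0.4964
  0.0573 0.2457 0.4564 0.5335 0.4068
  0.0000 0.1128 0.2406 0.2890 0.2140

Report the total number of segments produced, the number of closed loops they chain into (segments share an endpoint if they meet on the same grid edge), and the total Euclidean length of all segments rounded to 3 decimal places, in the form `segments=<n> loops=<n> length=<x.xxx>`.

segments=18 loops=1 length=15.724

cell (0,0): code 0100 → (0.927,1.000)–(1.000,0.941)
cell (0,1): code 1100 → (0.236,2.000)–(0.927,1.000)
cell (0,2): code 1100 → (0.343,3.000)–(0.236,2.000)
cell (0,3): code 1000 → (1.000,3.679)–(0.343,3.000)
cell (1,0): code 0110 → (1.000,0.941)–(2.000,0.640)
cell (1,3): code 1001 → (2.000,3.911)–(1.000,3.679)
cell (2,0): code 0110 → (2.000,0.640)–(3.000,0.865)
cell (2,3): code 1001 → (3.000,3.661)–(2.000,3.911)
cell (3,0): code 0010 → (3.000,0.865)–(3.275,1.000)
cell (3,1): code 0111 → (3.275,1.000)–(4.000,1.588)
cell (3,3): code 1001 → (4.000,3.266)–(3.000,3.661)
cell (4,1): code 0110 → (4.000,1.588)–(5.000,1.933)
cell (4,3): code 1001 → (5.000,3.305)–(4.000,3.266)
cell (5,1): code 0010 → (5.000,1.933)–(5.867,2.000)
cell (5,2): code 0111 → (5.867,2.000)–(6.000,2.029)
cell (5,3): code 1001 → (6.000,3.480)–(5.000,3.305)
cell (6,2): code 0010 → (6.000,2.029)–(6.624,3.000)
cell (6,3): code 0001 → (6.624,3.000)–(6.000,3.480)
total: 18 segments, chained into 1 closed loop(s), length Σ = 15.723909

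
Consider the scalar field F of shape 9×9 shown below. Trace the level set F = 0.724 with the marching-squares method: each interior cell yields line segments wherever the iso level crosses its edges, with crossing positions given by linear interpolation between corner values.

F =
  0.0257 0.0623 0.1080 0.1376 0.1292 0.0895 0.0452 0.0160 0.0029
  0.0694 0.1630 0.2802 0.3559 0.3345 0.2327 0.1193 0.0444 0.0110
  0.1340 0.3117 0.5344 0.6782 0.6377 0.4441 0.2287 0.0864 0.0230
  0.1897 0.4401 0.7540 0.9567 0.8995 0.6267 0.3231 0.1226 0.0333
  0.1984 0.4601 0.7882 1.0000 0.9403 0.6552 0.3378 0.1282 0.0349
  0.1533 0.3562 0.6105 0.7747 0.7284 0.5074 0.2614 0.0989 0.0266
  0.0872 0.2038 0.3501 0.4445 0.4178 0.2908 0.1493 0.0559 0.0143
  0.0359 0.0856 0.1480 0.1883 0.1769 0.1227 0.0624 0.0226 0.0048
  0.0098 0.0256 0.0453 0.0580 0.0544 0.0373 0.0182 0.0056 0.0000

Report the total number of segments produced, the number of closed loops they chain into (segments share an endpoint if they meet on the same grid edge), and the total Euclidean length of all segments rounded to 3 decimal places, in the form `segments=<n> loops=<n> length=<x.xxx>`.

segments=12 loops=1 length=9.315

cell (2,1): code 0100 → (2.863,2.000)–(3.000,1.904)
cell (2,2): code 1100 → (2.164,3.000)–(2.863,2.000)
cell (2,3): code 1100 → (2.330,4.000)–(2.164,3.000)
cell (2,4): code 1000 → (3.000,4.643)–(2.330,4.000)
cell (3,1): code 0110 → (3.000,1.904)–(4.000,1.804)
cell (3,4): code 1001 → (4.000,4.759)–(3.000,4.643)
cell (4,1): code 0010 → (4.000,1.804)–(4.361,2.000)
cell (4,2): code 0111 → (4.361,2.000)–(5.000,2.691)
cell (4,4): code 1001 → (5.000,4.020)–(4.000,4.759)
cell (5,2): code 0010 → (5.000,2.691)–(5.154,3.000)
cell (5,3): code 0011 → (5.154,3.000)–(5.014,4.000)
cell (5,4): code 0001 → (5.014,4.000)–(5.000,4.020)
total: 12 segments, chained into 1 closed loop(s), length Σ = 9.315316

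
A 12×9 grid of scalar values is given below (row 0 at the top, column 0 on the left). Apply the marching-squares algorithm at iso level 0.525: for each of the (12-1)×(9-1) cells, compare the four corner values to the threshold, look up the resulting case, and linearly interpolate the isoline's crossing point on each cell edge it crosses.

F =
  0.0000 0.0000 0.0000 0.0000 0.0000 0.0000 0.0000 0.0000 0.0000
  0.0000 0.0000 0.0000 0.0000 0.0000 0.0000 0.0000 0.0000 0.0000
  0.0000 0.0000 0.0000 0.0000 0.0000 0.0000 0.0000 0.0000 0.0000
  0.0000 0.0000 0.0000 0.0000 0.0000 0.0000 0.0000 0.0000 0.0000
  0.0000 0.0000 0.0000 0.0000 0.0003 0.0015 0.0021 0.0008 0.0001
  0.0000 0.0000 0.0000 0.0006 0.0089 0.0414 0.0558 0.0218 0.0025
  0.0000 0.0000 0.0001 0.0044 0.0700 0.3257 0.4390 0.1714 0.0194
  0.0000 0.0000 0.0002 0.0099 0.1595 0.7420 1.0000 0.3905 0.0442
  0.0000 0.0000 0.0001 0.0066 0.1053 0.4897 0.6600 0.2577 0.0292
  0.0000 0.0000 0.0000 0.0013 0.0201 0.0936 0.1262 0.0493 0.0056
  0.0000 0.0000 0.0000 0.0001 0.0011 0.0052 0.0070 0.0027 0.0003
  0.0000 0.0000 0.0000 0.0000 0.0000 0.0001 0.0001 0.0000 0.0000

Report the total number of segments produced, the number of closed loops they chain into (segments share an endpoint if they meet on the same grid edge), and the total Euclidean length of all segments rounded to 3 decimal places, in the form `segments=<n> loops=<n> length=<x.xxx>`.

cell (6,4): code 0100 → (6.479,5.000)–(7.000,4.627)
cell (6,5): code 1100 → (6.153,6.000)–(6.479,5.000)
cell (6,6): code 1000 → (7.000,6.779)–(6.153,6.000)
cell (7,4): code 0010 → (7.000,4.627)–(7.860,5.000)
cell (7,5): code 0111 → (7.860,5.000)–(8.000,5.207)
cell (7,6): code 1001 → (8.000,6.336)–(7.000,6.779)
cell (8,5): code 0010 → (8.000,5.207)–(8.253,6.000)
cell (8,6): code 0001 → (8.253,6.000)–(8.000,6.336)
total: 8 segments, chained into 1 closed loop(s), length Σ = 6.376787

segments=8 loops=1 length=6.377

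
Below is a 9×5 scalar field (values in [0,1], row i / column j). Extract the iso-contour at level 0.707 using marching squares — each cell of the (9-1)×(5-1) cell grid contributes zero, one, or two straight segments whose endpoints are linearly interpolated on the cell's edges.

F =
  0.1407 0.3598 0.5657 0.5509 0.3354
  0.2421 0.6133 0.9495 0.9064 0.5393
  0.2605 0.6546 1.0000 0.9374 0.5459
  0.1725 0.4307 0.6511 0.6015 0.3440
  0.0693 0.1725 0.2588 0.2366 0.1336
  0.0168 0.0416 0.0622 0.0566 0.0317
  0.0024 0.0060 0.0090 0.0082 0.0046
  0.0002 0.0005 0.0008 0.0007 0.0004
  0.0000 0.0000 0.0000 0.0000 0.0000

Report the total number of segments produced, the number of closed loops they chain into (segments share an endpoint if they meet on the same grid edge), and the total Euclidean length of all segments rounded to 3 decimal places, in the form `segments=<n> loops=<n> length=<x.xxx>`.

segments=8 loops=1 length=7.860

cell (0,1): code 0100 → (0.368,2.000)–(1.000,1.279)
cell (0,2): code 1100 → (0.439,3.000)–(0.368,2.000)
cell (0,3): code 1000 → (1.000,3.543)–(0.439,3.000)
cell (1,1): code 0110 → (1.000,1.279)–(2.000,1.152)
cell (1,3): code 1001 → (2.000,3.589)–(1.000,3.543)
cell (2,1): code 0010 → (2.000,1.152)–(2.840,2.000)
cell (2,2): code 0011 → (2.840,2.000)–(2.686,3.000)
cell (2,3): code 0001 → (2.686,3.000)–(2.000,3.589)
total: 8 segments, chained into 1 closed loop(s), length Σ = 7.860487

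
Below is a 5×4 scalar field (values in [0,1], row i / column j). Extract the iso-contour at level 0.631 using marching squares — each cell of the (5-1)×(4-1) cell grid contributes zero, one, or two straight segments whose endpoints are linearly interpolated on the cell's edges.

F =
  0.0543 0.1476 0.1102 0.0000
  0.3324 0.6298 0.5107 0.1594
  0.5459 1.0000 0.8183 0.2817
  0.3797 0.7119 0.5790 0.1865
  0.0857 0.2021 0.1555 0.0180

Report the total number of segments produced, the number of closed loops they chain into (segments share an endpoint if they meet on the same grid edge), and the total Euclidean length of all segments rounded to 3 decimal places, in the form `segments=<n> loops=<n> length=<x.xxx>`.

segments=8 loops=1 length=6.435

cell (1,0): code 0100 → (1.003,1.000)–(2.000,0.187)
cell (1,1): code 1100 → (1.391,2.000)–(1.003,1.000)
cell (1,2): code 1000 → (2.000,2.349)–(1.391,2.000)
cell (2,0): code 0110 → (2.000,0.187)–(3.000,0.756)
cell (2,1): code 1011 → (3.000,1.609)–(2.783,2.000)
cell (2,2): code 0001 → (2.783,2.000)–(2.000,2.349)
cell (3,0): code 0010 → (3.000,0.756)–(3.159,1.000)
cell (3,1): code 0001 → (3.159,1.000)–(3.000,1.609)
total: 8 segments, chained into 1 closed loop(s), length Σ = 6.435345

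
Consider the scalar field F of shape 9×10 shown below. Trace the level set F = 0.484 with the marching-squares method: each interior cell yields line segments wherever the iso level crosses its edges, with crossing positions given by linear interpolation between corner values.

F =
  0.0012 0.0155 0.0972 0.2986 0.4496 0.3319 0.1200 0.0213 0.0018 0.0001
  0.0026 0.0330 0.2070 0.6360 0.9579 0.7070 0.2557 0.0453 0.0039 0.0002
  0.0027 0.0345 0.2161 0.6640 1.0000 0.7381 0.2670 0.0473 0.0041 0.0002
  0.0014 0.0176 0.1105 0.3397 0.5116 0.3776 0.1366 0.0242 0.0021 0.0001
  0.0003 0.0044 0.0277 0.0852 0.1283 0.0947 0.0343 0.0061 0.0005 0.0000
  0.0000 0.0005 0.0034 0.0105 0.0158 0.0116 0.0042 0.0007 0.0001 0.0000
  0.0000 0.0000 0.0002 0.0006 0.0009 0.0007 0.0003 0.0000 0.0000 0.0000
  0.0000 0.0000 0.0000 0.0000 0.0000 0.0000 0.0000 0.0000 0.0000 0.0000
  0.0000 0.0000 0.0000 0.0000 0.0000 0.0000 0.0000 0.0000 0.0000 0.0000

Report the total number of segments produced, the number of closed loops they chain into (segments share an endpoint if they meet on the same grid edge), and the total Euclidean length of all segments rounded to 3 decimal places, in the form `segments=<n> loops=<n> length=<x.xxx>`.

segments=12 loops=1 length=9.278

cell (0,2): code 0100 → (0.549,3.000)–(1.000,2.646)
cell (0,3): code 1100 → (0.068,4.000)–(0.549,3.000)
cell (0,4): code 1100 → (0.405,5.000)–(0.068,4.000)
cell (0,5): code 1000 → (1.000,5.494)–(0.405,5.000)
cell (1,2): code 0110 → (1.000,2.646)–(2.000,2.598)
cell (1,5): code 1001 → (2.000,5.539)–(1.000,5.494)
cell (2,2): code 0010 → (2.000,2.598)–(2.555,3.000)
cell (2,3): code 0111 → (2.555,3.000)–(3.000,3.839)
cell (2,4): code 1011 → (3.000,4.206)–(2.705,5.000)
cell (2,5): code 0001 → (2.705,5.000)–(2.000,5.539)
cell (3,3): code 0010 → (3.000,3.839)–(3.072,4.000)
cell (3,4): code 0001 → (3.072,4.000)–(3.000,4.206)
total: 12 segments, chained into 1 closed loop(s), length Σ = 9.278038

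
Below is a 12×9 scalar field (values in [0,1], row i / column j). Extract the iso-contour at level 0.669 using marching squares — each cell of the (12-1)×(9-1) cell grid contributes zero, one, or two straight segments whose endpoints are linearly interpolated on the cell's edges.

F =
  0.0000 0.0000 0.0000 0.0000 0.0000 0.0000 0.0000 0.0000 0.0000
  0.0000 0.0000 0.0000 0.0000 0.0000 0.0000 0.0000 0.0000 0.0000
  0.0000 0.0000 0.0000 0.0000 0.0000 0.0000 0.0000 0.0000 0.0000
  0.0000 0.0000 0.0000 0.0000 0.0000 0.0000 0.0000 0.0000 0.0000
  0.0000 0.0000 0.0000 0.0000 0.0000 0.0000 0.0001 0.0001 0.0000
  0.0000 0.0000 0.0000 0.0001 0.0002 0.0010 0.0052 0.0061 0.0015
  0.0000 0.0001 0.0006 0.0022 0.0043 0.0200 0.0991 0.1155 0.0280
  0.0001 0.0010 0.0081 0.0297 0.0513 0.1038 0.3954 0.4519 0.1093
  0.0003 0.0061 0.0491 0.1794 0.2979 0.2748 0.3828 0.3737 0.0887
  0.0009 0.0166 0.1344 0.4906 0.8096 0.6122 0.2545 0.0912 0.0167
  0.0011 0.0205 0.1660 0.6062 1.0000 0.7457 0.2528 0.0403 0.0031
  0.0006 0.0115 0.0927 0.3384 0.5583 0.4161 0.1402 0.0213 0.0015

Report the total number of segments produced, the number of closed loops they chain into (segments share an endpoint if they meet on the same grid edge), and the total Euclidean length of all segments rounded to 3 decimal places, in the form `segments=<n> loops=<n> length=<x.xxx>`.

segments=8 loops=1 length=6.000

cell (8,3): code 0100 → (8.725,4.000)–(9.000,3.559)
cell (8,4): code 1000 → (9.000,4.712)–(8.725,4.000)
cell (9,3): code 0110 → (9.000,3.559)–(10.000,3.159)
cell (9,4): code 1101 → (9.425,5.000)–(9.000,4.712)
cell (9,5): code 1000 → (10.000,5.156)–(9.425,5.000)
cell (10,3): code 0010 → (10.000,3.159)–(10.749,4.000)
cell (10,4): code 0011 → (10.749,4.000)–(10.233,5.000)
cell (10,5): code 0001 → (10.233,5.000)–(10.000,5.156)
total: 8 segments, chained into 1 closed loop(s), length Σ = 6.000228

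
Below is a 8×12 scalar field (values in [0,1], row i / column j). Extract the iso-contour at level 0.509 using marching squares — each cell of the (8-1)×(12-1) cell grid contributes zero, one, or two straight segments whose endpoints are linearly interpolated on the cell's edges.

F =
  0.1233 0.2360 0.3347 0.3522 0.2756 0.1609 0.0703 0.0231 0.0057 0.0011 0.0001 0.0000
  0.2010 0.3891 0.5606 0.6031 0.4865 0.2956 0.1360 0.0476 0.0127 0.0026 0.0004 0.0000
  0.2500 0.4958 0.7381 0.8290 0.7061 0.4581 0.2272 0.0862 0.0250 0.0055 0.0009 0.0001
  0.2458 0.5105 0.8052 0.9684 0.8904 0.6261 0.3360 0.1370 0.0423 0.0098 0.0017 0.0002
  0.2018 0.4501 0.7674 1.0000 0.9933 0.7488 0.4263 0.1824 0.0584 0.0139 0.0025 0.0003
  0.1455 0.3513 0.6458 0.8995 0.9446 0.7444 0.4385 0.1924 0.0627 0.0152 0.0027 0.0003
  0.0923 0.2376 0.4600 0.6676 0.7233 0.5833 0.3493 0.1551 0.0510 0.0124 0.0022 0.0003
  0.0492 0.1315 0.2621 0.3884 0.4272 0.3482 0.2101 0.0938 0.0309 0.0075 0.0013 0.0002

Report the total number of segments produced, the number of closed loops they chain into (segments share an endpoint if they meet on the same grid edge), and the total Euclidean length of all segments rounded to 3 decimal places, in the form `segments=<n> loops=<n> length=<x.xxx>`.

segments=22 loops=1 length=17.007

cell (0,1): code 0100 → (0.772,2.000)–(1.000,1.699)
cell (0,2): code 1100 → (0.625,3.000)–(0.772,2.000)
cell (0,3): code 1000 → (1.000,3.807)–(0.625,3.000)
cell (1,1): code 0110 → (1.000,1.699)–(2.000,1.054)
cell (1,3): code 1101 → (1.102,4.000)–(1.000,3.807)
cell (1,4): code 1000 → (2.000,4.795)–(1.102,4.000)
cell (2,0): code 0100 → (2.898,1.000)–(3.000,0.994)
cell (2,1): code 1110 → (2.000,1.054)–(2.898,1.000)
cell (2,4): code 1101 → (2.303,5.000)–(2.000,4.795)
cell (2,5): code 1000 → (3.000,5.404)–(2.303,5.000)
cell (3,0): code 0010 → (3.000,0.994)–(3.025,1.000)
cell (3,1): code 0111 → (3.025,1.000)–(4.000,1.186)
cell (3,5): code 1001 → (4.000,5.744)–(3.000,5.404)
cell (4,1): code 0110 → (4.000,1.186)–(5.000,1.535)
cell (4,5): code 1001 → (5.000,5.770)–(4.000,5.744)
cell (5,1): code 0010 → (5.000,1.535)–(5.736,2.000)
cell (5,2): code 0111 → (5.736,2.000)–(6.000,2.236)
cell (5,5): code 1001 → (6.000,5.318)–(5.000,5.770)
cell (6,2): code 0010 → (6.000,2.236)–(6.568,3.000)
cell (6,3): code 0011 → (6.568,3.000)–(6.724,4.000)
cell (6,4): code 0011 → (6.724,4.000)–(6.316,5.000)
cell (6,5): code 0001 → (6.316,5.000)–(6.000,5.318)
total: 22 segments, chained into 1 closed loop(s), length Σ = 17.006681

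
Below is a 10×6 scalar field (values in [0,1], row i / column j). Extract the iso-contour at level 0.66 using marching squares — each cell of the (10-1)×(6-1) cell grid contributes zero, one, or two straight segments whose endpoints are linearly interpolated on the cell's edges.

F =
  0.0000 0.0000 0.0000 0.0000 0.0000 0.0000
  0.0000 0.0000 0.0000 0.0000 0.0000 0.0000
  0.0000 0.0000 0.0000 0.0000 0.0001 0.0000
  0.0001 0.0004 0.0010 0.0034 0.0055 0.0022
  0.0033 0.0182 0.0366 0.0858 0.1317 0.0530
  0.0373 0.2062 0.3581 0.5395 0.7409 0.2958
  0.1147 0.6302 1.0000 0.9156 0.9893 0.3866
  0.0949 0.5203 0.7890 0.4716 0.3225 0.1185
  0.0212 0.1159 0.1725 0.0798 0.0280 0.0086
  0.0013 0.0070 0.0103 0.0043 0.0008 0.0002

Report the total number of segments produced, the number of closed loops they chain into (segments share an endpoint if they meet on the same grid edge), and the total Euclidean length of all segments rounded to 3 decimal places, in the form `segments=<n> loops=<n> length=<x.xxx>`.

segments=12 loops=1 length=9.006

cell (4,3): code 0100 → (4.867,4.000)–(5.000,3.598)
cell (4,4): code 1000 → (5.000,4.182)–(4.867,4.000)
cell (5,1): code 0100 → (5.470,2.000)–(6.000,1.081)
cell (5,2): code 1100 → (5.320,3.000)–(5.470,2.000)
cell (5,3): code 1110 → (5.000,3.598)–(5.320,3.000)
cell (5,4): code 1001 → (6.000,4.546)–(5.000,4.182)
cell (6,1): code 0110 → (6.000,1.081)–(7.000,1.520)
cell (6,2): code 1011 → (7.000,2.406)–(6.576,3.000)
cell (6,3): code 0011 → (6.576,3.000)–(6.494,4.000)
cell (6,4): code 0001 → (6.494,4.000)–(6.000,4.546)
cell (7,1): code 0010 → (7.000,1.520)–(7.209,2.000)
cell (7,2): code 0001 → (7.209,2.000)–(7.000,2.406)
total: 12 segments, chained into 1 closed loop(s), length Σ = 9.006080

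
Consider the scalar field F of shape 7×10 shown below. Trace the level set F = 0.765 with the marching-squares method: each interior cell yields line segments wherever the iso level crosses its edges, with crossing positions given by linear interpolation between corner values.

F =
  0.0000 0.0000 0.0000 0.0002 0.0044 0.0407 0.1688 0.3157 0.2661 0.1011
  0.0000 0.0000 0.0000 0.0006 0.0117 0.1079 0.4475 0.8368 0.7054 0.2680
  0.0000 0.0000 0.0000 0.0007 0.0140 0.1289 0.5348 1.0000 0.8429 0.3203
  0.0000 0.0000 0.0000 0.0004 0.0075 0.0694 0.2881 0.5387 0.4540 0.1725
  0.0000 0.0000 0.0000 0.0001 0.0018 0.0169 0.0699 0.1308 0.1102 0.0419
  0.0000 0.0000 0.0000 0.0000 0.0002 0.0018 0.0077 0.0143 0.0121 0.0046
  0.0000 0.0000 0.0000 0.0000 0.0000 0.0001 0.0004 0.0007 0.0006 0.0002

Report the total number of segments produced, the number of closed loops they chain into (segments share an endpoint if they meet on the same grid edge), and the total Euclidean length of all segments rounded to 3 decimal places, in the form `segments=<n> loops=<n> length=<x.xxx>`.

cell (0,6): code 0100 → (0.862,7.000)–(1.000,6.816)
cell (0,7): code 1000 → (1.000,7.546)–(0.862,7.000)
cell (1,6): code 0110 → (1.000,6.816)–(2.000,6.495)
cell (1,7): code 1101 → (1.433,8.000)–(1.000,7.546)
cell (1,8): code 1000 → (2.000,8.149)–(1.433,8.000)
cell (2,6): code 0010 → (2.000,6.495)–(2.509,7.000)
cell (2,7): code 0011 → (2.509,7.000)–(2.200,8.000)
cell (2,8): code 0001 → (2.200,8.000)–(2.000,8.149)
total: 8 segments, chained into 1 closed loop(s), length Σ = 5.070937

segments=8 loops=1 length=5.071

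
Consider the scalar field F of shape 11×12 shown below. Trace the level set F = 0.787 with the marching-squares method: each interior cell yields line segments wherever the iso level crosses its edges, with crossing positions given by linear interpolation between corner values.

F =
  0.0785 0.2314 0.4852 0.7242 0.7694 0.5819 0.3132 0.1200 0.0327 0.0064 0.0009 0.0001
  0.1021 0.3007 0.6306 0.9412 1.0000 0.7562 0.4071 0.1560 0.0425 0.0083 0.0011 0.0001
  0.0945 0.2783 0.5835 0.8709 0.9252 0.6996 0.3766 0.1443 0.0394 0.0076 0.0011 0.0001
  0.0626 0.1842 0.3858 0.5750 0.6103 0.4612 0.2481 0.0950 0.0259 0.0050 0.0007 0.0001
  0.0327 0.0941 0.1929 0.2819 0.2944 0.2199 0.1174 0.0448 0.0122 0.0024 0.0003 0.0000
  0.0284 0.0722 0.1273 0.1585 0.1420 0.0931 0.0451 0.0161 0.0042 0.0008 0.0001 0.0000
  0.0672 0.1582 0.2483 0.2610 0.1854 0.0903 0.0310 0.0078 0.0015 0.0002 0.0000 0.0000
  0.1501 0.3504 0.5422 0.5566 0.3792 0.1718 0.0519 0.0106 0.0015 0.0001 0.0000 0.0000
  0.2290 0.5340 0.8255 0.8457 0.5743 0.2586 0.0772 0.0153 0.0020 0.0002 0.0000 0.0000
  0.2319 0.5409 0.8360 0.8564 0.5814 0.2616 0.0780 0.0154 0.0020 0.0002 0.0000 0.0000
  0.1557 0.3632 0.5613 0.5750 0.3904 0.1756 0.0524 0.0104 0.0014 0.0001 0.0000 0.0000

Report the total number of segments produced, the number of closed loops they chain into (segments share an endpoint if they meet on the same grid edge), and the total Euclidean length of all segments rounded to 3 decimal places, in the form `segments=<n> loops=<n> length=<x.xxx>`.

segments=16 loops=2 length=12.476

cell (0,2): code 0100 → (0.289,3.000)–(1.000,2.504)
cell (0,3): code 1100 → (0.076,4.000)–(0.289,3.000)
cell (0,4): code 1000 → (1.000,4.874)–(0.076,4.000)
cell (1,2): code 0110 → (1.000,2.504)–(2.000,2.708)
cell (1,4): code 1001 → (2.000,4.613)–(1.000,4.874)
cell (2,2): code 0010 → (2.000,2.708)–(2.284,3.000)
cell (2,3): code 0011 → (2.284,3.000)–(2.439,4.000)
cell (2,4): code 0001 → (2.439,4.000)–(2.000,4.613)
cell (7,1): code 0100 → (7.864,2.000)–(8.000,1.868)
cell (7,2): code 1100 → (7.797,3.000)–(7.864,2.000)
cell (7,3): code 1000 → (8.000,3.216)–(7.797,3.000)
cell (8,1): code 0110 → (8.000,1.868)–(9.000,1.834)
cell (8,3): code 1001 → (9.000,3.252)–(8.000,3.216)
cell (9,1): code 0010 → (9.000,1.834)–(9.178,2.000)
cell (9,2): code 0011 → (9.178,2.000)–(9.247,3.000)
cell (9,3): code 0001 → (9.247,3.000)–(9.000,3.252)
total: 16 segments, chained into 2 closed loop(s), length Σ = 12.475977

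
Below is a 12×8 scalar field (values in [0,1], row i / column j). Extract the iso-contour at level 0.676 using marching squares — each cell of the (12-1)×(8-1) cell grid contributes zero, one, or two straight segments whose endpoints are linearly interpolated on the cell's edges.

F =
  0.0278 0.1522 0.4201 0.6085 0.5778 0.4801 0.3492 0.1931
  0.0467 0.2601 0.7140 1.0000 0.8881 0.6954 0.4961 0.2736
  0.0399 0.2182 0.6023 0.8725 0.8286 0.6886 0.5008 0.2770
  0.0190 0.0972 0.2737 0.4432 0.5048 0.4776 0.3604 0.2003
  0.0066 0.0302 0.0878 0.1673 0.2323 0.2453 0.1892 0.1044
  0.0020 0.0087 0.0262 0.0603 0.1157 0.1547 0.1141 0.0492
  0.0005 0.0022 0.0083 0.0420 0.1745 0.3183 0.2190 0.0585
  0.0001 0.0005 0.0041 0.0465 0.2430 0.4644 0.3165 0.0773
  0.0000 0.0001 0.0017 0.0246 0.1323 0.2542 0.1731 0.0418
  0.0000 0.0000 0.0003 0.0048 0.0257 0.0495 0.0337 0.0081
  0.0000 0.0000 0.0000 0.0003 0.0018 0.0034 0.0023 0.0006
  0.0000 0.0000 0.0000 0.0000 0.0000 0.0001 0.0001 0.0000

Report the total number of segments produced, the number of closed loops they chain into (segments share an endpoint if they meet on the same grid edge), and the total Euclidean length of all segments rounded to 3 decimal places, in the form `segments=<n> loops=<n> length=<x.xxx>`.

segments=12 loops=1 length=8.775

cell (0,1): code 0100 → (0.871,2.000)–(1.000,1.916)
cell (0,2): code 1100 → (0.172,3.000)–(0.871,2.000)
cell (0,3): code 1100 → (0.316,4.000)–(0.172,3.000)
cell (0,4): code 1100 → (0.910,5.000)–(0.316,4.000)
cell (0,5): code 1000 → (1.000,5.097)–(0.910,5.000)
cell (1,1): code 0010 → (1.000,1.916)–(1.340,2.000)
cell (1,2): code 0111 → (1.340,2.000)–(2.000,2.273)
cell (1,5): code 1001 → (2.000,5.067)–(1.000,5.097)
cell (2,2): code 0010 → (2.000,2.273)–(2.458,3.000)
cell (2,3): code 0011 → (2.458,3.000)–(2.471,4.000)
cell (2,4): code 0011 → (2.471,4.000)–(2.060,5.000)
cell (2,5): code 0001 → (2.060,5.000)–(2.000,5.067)
total: 12 segments, chained into 1 closed loop(s), length Σ = 8.774846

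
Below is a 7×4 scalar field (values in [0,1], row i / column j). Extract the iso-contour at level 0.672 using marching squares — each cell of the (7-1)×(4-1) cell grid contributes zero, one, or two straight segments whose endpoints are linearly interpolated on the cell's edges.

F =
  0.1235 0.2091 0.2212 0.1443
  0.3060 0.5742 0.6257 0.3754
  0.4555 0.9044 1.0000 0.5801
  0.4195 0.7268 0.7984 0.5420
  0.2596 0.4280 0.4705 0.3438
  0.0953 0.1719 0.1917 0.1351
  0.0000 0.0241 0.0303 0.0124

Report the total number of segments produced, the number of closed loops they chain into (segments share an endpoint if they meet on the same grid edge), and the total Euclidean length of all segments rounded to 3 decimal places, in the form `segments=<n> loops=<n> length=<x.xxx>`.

segments=8 loops=1 length=7.061

cell (1,0): code 0100 → (1.296,1.000)–(2.000,0.482)
cell (1,1): code 1100 → (1.124,2.000)–(1.296,1.000)
cell (1,2): code 1000 → (2.000,2.781)–(1.124,2.000)
cell (2,0): code 0110 → (2.000,0.482)–(3.000,0.822)
cell (2,2): code 1001 → (3.000,2.493)–(2.000,2.781)
cell (3,0): code 0010 → (3.000,0.822)–(3.183,1.000)
cell (3,1): code 0011 → (3.183,1.000)–(3.385,2.000)
cell (3,2): code 0001 → (3.385,2.000)–(3.000,2.493)
total: 8 segments, chained into 1 closed loop(s), length Σ = 7.060932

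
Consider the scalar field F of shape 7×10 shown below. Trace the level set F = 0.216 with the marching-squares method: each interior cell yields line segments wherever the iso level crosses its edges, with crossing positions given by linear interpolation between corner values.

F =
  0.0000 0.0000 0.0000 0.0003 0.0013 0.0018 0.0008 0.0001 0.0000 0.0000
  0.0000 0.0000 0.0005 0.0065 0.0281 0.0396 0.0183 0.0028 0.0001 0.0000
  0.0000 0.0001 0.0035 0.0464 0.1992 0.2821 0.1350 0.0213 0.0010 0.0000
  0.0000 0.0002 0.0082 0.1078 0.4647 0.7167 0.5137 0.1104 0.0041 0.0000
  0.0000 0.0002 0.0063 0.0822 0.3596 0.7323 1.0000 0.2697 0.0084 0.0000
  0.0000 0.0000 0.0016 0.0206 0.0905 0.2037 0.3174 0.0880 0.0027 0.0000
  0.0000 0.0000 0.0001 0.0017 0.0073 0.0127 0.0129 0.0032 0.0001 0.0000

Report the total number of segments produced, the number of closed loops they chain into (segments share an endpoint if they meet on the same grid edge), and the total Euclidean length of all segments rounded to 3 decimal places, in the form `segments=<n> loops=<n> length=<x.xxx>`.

segments=16 loops=1 length=11.252

cell (1,4): code 0100 → (1.727,5.000)–(2.000,4.203)
cell (1,5): code 1000 → (2.000,5.449)–(1.727,5.000)
cell (2,3): code 0100 → (2.063,4.000)–(3.000,3.303)
cell (2,4): code 1110 → (2.000,4.203)–(2.063,4.000)
cell (2,5): code 1101 → (2.214,6.000)–(2.000,5.449)
cell (2,6): code 1000 → (3.000,6.738)–(2.214,6.000)
cell (3,3): code 0110 → (3.000,3.303)–(4.000,3.482)
cell (3,6): code 1101 → (3.663,7.000)–(3.000,6.738)
cell (3,7): code 1000 → (4.000,7.206)–(3.663,7.000)
cell (4,3): code 0010 → (4.000,3.482)–(4.534,4.000)
cell (4,4): code 0011 → (4.534,4.000)–(4.977,5.000)
cell (4,5): code 0111 → (4.977,5.000)–(5.000,5.108)
cell (4,6): code 1011 → (5.000,6.442)–(4.296,7.000)
cell (4,7): code 0001 → (4.296,7.000)–(4.000,7.206)
cell (5,5): code 0010 → (5.000,5.108)–(5.333,6.000)
cell (5,6): code 0001 → (5.333,6.000)–(5.000,6.442)
total: 16 segments, chained into 1 closed loop(s), length Σ = 11.252470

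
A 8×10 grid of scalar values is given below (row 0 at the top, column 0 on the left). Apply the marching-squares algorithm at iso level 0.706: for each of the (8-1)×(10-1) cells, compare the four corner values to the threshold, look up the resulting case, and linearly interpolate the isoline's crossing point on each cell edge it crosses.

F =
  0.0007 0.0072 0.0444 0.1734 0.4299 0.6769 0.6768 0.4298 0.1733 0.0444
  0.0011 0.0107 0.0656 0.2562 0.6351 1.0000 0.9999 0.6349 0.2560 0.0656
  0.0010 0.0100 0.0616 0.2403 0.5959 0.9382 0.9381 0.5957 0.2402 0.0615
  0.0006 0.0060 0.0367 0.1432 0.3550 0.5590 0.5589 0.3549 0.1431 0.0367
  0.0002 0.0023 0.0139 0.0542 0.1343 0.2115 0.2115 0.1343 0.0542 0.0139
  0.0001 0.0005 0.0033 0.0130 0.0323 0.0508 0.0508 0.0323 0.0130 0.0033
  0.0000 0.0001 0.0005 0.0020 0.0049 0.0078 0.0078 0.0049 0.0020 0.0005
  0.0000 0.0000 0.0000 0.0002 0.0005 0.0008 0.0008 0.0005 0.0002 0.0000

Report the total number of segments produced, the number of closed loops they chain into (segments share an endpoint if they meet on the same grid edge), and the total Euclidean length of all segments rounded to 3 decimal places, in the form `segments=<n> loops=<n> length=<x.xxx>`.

segments=8 loops=1 length=8.274

cell (0,4): code 0100 → (0.090,5.000)–(1.000,4.194)
cell (0,5): code 1100 → (0.090,6.000)–(0.090,5.000)
cell (0,6): code 1000 → (1.000,6.805)–(0.090,6.000)
cell (1,4): code 0110 → (1.000,4.194)–(2.000,4.322)
cell (1,6): code 1001 → (2.000,6.678)–(1.000,6.805)
cell (2,4): code 0010 → (2.000,4.322)–(2.612,5.000)
cell (2,5): code 0011 → (2.612,5.000)–(2.612,6.000)
cell (2,6): code 0001 → (2.612,6.000)–(2.000,6.678)
total: 8 segments, chained into 1 closed loop(s), length Σ = 8.273503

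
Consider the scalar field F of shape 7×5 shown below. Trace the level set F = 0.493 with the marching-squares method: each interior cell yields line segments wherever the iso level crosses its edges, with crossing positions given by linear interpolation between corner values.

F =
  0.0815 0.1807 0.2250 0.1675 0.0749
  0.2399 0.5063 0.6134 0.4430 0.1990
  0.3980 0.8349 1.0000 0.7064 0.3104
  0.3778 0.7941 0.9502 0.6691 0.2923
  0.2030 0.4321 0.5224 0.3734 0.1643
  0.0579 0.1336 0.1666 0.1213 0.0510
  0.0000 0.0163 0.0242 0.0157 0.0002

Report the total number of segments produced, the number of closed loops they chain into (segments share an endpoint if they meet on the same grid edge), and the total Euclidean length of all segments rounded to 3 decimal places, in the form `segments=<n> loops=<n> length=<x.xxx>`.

segments=14 loops=1 length=10.441

cell (0,0): code 0100 → (0.959,1.000)–(1.000,0.950)
cell (0,1): code 1100 → (0.690,2.000)–(0.959,1.000)
cell (0,2): code 1000 → (1.000,2.707)–(0.690,2.000)
cell (1,0): code 0110 → (1.000,0.950)–(2.000,0.217)
cell (1,2): code 1101 → (1.190,3.000)–(1.000,2.707)
cell (1,3): code 1000 → (2.000,3.539)–(1.190,3.000)
cell (2,0): code 0110 → (2.000,0.217)–(3.000,0.277)
cell (2,3): code 1001 → (3.000,3.467)–(2.000,3.539)
cell (3,0): code 0010 → (3.000,0.277)–(3.832,1.000)
cell (3,1): code 0111 → (3.832,1.000)–(4.000,1.674)
cell (3,2): code 1011 → (4.000,2.197)–(3.596,3.000)
cell (3,3): code 0001 → (3.596,3.000)–(3.000,3.467)
cell (4,1): code 0010 → (4.000,1.674)–(4.083,2.000)
cell (4,2): code 0001 → (4.083,2.000)–(4.000,2.197)
total: 14 segments, chained into 1 closed loop(s), length Σ = 10.441162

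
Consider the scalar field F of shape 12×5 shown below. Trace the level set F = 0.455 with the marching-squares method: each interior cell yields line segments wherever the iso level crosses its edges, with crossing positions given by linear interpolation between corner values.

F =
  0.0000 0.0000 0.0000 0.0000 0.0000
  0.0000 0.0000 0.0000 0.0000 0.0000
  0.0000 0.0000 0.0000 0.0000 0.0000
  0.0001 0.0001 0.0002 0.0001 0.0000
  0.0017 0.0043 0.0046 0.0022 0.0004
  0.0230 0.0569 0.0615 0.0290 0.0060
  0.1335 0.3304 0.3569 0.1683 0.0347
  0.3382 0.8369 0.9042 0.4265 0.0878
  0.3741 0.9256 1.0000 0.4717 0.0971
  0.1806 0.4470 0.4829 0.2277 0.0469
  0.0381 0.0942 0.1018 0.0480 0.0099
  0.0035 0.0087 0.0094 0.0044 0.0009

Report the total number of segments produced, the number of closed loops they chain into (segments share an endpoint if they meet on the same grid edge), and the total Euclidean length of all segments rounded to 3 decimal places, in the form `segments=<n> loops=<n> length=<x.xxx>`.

segments=12 loops=1 length=9.142

cell (6,0): code 0100 → (6.246,1.000)–(7.000,0.234)
cell (6,1): code 1100 → (6.179,2.000)–(6.246,1.000)
cell (6,2): code 1000 → (7.000,2.940)–(6.179,2.000)
cell (7,0): code 0110 → (7.000,0.234)–(8.000,0.147)
cell (7,2): code 1101 → (7.631,3.000)–(7.000,2.940)
cell (7,3): code 1000 → (8.000,3.045)–(7.631,3.000)
cell (8,0): code 0010 → (8.000,0.147)–(8.983,1.000)
cell (8,1): code 0111 → (8.983,1.000)–(9.000,1.223)
cell (8,2): code 1011 → (9.000,2.109)–(8.068,3.000)
cell (8,3): code 0001 → (8.068,3.000)–(8.000,3.045)
cell (9,1): code 0010 → (9.000,1.223)–(9.073,2.000)
cell (9,2): code 0001 → (9.073,2.000)–(9.000,2.109)
total: 12 segments, chained into 1 closed loop(s), length Σ = 9.142455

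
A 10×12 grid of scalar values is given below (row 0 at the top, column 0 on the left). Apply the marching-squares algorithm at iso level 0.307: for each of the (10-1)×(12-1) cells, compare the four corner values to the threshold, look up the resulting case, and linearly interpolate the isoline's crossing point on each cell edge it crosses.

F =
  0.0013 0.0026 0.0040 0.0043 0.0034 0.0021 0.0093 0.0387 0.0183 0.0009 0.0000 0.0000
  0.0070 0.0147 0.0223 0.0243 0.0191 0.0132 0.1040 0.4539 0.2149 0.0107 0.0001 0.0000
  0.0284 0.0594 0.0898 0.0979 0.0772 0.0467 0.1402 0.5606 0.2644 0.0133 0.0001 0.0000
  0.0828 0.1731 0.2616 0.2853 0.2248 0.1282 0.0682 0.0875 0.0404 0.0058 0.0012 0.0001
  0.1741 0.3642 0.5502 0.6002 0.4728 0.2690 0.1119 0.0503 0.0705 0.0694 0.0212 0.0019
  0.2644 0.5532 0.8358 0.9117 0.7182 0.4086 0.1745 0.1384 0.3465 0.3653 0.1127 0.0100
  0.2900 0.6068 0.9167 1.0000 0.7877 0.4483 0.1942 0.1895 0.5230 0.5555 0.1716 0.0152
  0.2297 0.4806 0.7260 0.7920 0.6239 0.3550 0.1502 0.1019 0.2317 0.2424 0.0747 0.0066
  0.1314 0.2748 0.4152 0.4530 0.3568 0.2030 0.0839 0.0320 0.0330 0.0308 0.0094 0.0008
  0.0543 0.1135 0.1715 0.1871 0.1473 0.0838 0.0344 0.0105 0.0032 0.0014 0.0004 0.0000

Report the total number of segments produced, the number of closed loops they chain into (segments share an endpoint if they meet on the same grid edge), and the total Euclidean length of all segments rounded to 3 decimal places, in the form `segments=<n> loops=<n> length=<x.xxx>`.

cell (0,6): code 0100 → (0.646,7.000)–(1.000,6.580)
cell (0,7): code 1000 → (1.000,7.615)–(0.646,7.000)
cell (1,6): code 0110 → (1.000,6.580)–(2.000,6.397)
cell (1,7): code 1001 → (2.000,7.856)–(1.000,7.615)
cell (2,6): code 0010 → (2.000,6.397)–(2.536,7.000)
cell (2,7): code 0001 → (2.536,7.000)–(2.000,7.856)
cell (3,0): code 0100 → (3.701,1.000)–(4.000,0.699)
cell (3,1): code 1100 → (3.157,2.000)–(3.701,1.000)
cell (3,2): code 1100 → (3.069,3.000)–(3.157,2.000)
cell (3,3): code 1100 → (3.331,4.000)–(3.069,3.000)
cell (3,4): code 1000 → (4.000,4.814)–(3.331,4.000)
cell (4,0): code 0110 → (4.000,0.699)–(5.000,0.148)
cell (4,4): code 1101 → (4.272,5.000)–(4.000,4.814)
cell (4,5): code 1000 → (5.000,5.434)–(4.272,5.000)
cell (4,7): code 0100 → (4.857,8.000)–(5.000,7.810)
cell (4,8): code 1100 → (4.803,9.000)–(4.857,8.000)
cell (4,9): code 1000 → (5.000,9.231)–(4.803,9.000)
cell (5,0): code 0110 → (5.000,0.148)–(6.000,0.054)
cell (5,5): code 1001 → (6.000,5.556)–(5.000,5.434)
cell (5,7): code 0110 → (5.000,7.810)–(6.000,7.352)
cell (5,9): code 1001 → (6.000,9.647)–(5.000,9.231)
cell (6,0): code 0110 → (6.000,0.054)–(7.000,0.308)
cell (6,5): code 1001 → (7.000,5.234)–(6.000,5.556)
cell (6,7): code 0010 → (6.000,7.352)–(6.742,8.000)
cell (6,8): code 0011 → (6.742,8.000)–(6.794,9.000)
cell (6,9): code 0001 → (6.794,9.000)–(6.000,9.647)
cell (7,0): code 0010 → (7.000,0.308)–(7.844,1.000)
cell (7,1): code 0111 → (7.844,1.000)–(8.000,1.229)
cell (7,4): code 1011 → (8.000,4.324)–(7.316,5.000)
cell (7,5): code 0001 → (7.316,5.000)–(7.000,5.234)
cell (8,1): code 0010 → (8.000,1.229)–(8.444,2.000)
cell (8,2): code 0011 → (8.444,2.000)–(8.549,3.000)
cell (8,3): code 0011 → (8.549,3.000)–(8.238,4.000)
cell (8,4): code 0001 → (8.238,4.000)–(8.000,4.324)
total: 34 segments, chained into 3 closed loop(s), length Σ = 28.991229

segments=34 loops=3 length=28.991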